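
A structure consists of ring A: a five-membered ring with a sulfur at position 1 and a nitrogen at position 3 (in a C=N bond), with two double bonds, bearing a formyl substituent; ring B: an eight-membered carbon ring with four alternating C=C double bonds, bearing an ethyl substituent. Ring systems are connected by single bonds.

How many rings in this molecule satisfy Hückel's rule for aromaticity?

Ring A has a continuous p-orbital overlap around the ring; 2 ring double bonds (4 π electrons) plus a heteroatom lone pair (2) give 6 π electrons. 6 = 4(1)+2, so ring A is aromatic (thiazole).
Ring B has only sp² ring atoms; a planar conformation would have a fully conjugated π system of 8 electrons. But 8 = 4(2), which is 4n not 4n+2, so ring B is not aromatic (cyclooctatetraene) — cyclooctatetraene distorts into a non-planar tub to avoid antiaromaticity.
Aromatic: A. Total: 1.

1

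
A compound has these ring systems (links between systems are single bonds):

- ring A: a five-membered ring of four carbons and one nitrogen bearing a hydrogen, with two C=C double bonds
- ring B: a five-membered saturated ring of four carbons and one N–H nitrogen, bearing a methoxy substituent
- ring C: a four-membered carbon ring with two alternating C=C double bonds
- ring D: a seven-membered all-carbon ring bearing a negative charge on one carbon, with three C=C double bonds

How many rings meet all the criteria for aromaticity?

Ring A is fully conjugated (every ring atom contributes a p orbital); 2 ring double bonds (4 π electrons) plus a heteroatom lone pair (2) give 6 π electrons. That satisfies 4n+2 with n=1, so ring A is aromatic (pyrrole).
Ring B has only sp³ atoms, so it is not fully conjugated — not aromatic (pyrrolidine).
Ring C has only sp² ring atoms; a planar conformation would have a fully conjugated π system of 4 electrons. But 4 = 4(1), which is 4n not 4n+2, so ring C is not aromatic (cyclobutadiene) — cyclobutadiene is antiaromatic and distorts to a rectangle.
Ring D has only sp² ring atoms; a planar conformation would have a fully conjugated π system of 8 electrons. But 8 = 4(2), which is 4n not 4n+2, so ring D is not aromatic (cycloheptatrienyl anion).
Aromatic: A. Total: 1.

1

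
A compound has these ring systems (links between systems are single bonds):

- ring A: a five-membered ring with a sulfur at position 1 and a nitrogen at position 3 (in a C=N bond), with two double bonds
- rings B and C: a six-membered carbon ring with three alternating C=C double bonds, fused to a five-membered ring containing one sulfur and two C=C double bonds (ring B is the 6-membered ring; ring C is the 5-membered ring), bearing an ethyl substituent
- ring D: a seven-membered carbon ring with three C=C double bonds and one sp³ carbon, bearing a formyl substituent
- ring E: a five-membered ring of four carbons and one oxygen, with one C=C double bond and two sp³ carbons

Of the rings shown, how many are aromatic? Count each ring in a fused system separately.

3

Ring A is planar and fully conjugated; 2 ring double bonds (4 π electrons) plus a heteroatom lone pair (2) give 6 π electrons. That satisfies 4n+2 with n=1, so ring A is aromatic (thiazole).
Rings B and C form a fused bicyclic system (with one sulfur) with 9 sp² atoms and 10 π electrons from ring double bonds plus a heteroatom lone pair. 10 = 4(2)+2, so the system is aromatic and both rings count as aromatic (benzothiophene).
Ring D has one sp³ carbon, so it is not fully conjugated — not aromatic (cycloheptatriene).
Ring E has two sp³ carbons, so it is not fully conjugated — not aromatic (2,3-dihydrofuran).
Aromatic: A, B, C. Total: 3.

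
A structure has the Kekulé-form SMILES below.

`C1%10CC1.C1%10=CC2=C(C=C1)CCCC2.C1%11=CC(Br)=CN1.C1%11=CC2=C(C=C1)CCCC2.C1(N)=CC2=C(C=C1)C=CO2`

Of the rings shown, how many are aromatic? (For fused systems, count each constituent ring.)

The SMILES encodes a three-membered saturated carbon ring; a six-membered carbon ring with three alternating C=C double bonds, fused to a saturated six-membered carbon ring; a five-membered ring of four carbons and one nitrogen bearing a hydrogen, with two C=C double bonds; a six-membered carbon ring with three alternating C=C double bonds, fused to a saturated six-membered carbon ring; a six-membered carbon ring with three alternating C=C double bonds, fused to a five-membered ring containing one oxygen and two C=C double bonds.
The 3-membered ring has only sp³ atoms, so it is not fully conjugated — not aromatic (cyclopropane).
The 6-membered ring is planar and fully conjugated; 3 ring double bonds give 6 π electrons. That satisfies 4n+2 with n=1, so it is aromatic (benzene ring).
The second 6-membered ring has four sp³ carbons, so it is not fully conjugated — not aromatic (cyclohexane ring).
The 5-membered ring with one N–H has a continuous p-orbital overlap around the ring; 2 ring double bonds (4 π electrons) plus a heteroatom lone pair (2) give 6 π electrons. 6 = 4(1)+2, so it is aromatic (pyrrole).
The third 6-membered ring is planar and fully conjugated; 3 ring double bonds give 6 π electrons. That satisfies 4n+2 with n=1, so it is aromatic (benzene ring).
The fourth 6-membered ring has four sp³ carbons, so it is not fully conjugated — not aromatic (cyclohexane ring).
The fused 6/5-membered bicyclic (with one oxygen) is a single π system with 9 sp² atoms and 10 π electrons from ring double bonds plus a heteroatom lone pair. 10 = 4(2)+2, so the system is aromatic and both rings count as aromatic (benzofuran).
5 of the 8 rings are aromatic. Total: 5.

5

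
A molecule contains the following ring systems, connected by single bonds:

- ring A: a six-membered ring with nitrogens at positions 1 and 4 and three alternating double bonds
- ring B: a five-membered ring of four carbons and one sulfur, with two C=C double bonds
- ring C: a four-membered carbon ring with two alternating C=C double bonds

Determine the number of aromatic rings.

Ring A is fully conjugated (every ring atom contributes a p orbital); 3 ring double bonds give 6 π electrons. That satisfies 4n+2 with n=1, so ring A is aromatic (pyrazine).
Ring B is planar and fully conjugated; 2 ring double bonds (4 π electrons) plus a heteroatom lone pair (2) give 6 π electrons. 6 = 4(1)+2, so ring B is aromatic (thiophene).
Ring C has only sp² ring atoms; a planar conformation would have a fully conjugated π system of 4 electrons. But 4 = 4(1), which is 4n not 4n+2, so ring C is not aromatic (cyclobutadiene) — cyclobutadiene is antiaromatic and distorts to a rectangle.
Aromatic: A, B. Total: 2.

2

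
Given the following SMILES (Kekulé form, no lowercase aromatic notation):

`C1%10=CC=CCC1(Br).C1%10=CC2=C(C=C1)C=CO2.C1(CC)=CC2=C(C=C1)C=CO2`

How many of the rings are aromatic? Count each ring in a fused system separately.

The SMILES encodes a six-membered carbon ring with two conjugated C=C double bonds and two sp³ carbons; a six-membered carbon ring with three alternating C=C double bonds, fused to a five-membered ring containing one oxygen and two C=C double bonds; a six-membered carbon ring with three alternating C=C double bonds, fused to a five-membered ring containing one oxygen and two C=C double bonds.
The 6-membered ring has two sp³ carbons, so it is not fully conjugated — not aromatic (1,3-cyclohexadiene).
The fused 6/5-membered bicyclic (with one oxygen) is a single π system with 9 sp² atoms and 10 π electrons from ring double bonds plus a heteroatom lone pair. 10 = 4(2)+2, so the system is aromatic and both rings count as aromatic (benzofuran).
The fused 6/5-membered bicyclic (with one oxygen) is a single π system with 9 sp² atoms and 10 π electrons from ring double bonds plus a heteroatom lone pair. 10 = 4(2)+2, so the system is aromatic and both rings count as aromatic (benzofuran).
4 of the 5 rings are aromatic. Total: 4.

4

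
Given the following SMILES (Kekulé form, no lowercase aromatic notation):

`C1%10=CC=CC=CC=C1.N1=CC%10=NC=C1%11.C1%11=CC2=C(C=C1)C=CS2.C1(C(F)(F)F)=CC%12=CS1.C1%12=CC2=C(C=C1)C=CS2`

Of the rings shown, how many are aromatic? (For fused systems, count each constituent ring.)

The SMILES encodes an eight-membered carbon ring with four alternating C=C double bonds; a six-membered ring with nitrogens at positions 1 and 4 and three alternating double bonds; a six-membered carbon ring with three alternating C=C double bonds, fused to a five-membered ring containing one sulfur and two C=C double bonds; a five-membered ring of four carbons and one sulfur, with two C=C double bonds; a six-membered carbon ring with three alternating C=C double bonds, fused to a five-membered ring containing one sulfur and two C=C double bonds.
The 8-membered ring has only sp² ring atoms; a planar conformation would have a fully conjugated π system of 8 electrons. But 8 = 4(2), which is 4n not 4n+2, so it is not aromatic (cyclooctatetraene) — cyclooctatetraene distorts into a non-planar tub to avoid antiaromaticity.
The 6-membered ring with two nitrogens (1,4) has a continuous p-orbital overlap around the ring; 3 ring double bonds give 6 π electrons. That satisfies 4n+2 with n=1, so it is aromatic (pyrazine).
The fused 6/5-membered bicyclic (with one sulfur) is a single π system with 9 sp² atoms and 10 π electrons from ring double bonds plus a heteroatom lone pair. 10 = 4(2)+2, so the system is aromatic and both rings count as aromatic (benzothiophene).
The 5-membered ring with one sulfur is fully conjugated (every ring atom contributes a p orbital); 2 ring double bonds (4 π electrons) plus a heteroatom lone pair (2) give 6 π electrons. 6 = 4(1)+2, so it is aromatic (thiophene).
The fused 6/5-membered bicyclic (with one sulfur) is a single π system with 9 sp² atoms and 10 π electrons from ring double bonds plus a heteroatom lone pair. 10 = 4(2)+2, so the system is aromatic and both rings count as aromatic (benzothiophene).
6 of the 7 rings are aromatic. Total: 6.

6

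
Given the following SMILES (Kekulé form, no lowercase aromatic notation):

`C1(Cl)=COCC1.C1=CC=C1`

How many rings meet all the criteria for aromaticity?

The SMILES encodes a five-membered ring of four carbons and one oxygen, with one C=C double bond and two sp³ carbons; a four-membered carbon ring with two alternating C=C double bonds.
The 5-membered ring with one oxygen has two sp³ carbons, so it is not fully conjugated — not aromatic (2,3-dihydrofuran).
The 4-membered ring has only sp² ring atoms; a planar conformation would have a fully conjugated π system of 4 electrons. But 4 = 4(1), which is 4n not 4n+2, so it is not aromatic (cyclobutadiene) — cyclobutadiene is antiaromatic and distorts to a rectangle.
None of the rings are aromatic. Total: 0.

0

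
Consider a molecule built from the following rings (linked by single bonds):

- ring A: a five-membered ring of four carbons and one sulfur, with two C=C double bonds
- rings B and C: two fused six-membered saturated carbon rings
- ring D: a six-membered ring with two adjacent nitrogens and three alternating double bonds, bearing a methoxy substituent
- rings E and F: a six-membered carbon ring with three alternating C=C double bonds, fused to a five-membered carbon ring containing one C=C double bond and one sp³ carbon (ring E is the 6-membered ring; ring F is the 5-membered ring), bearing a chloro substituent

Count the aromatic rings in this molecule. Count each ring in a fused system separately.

3

Ring A has a continuous p-orbital overlap around the ring; 2 ring double bonds (4 π electrons) plus a heteroatom lone pair (2) give 6 π electrons. 6 = 4(1)+2, so ring A is aromatic (thiophene).
Ring B has only sp³ atoms, so it is not fully conjugated — not aromatic (cyclohexane ring).
Ring C has only sp³ atoms, so it is not fully conjugated — not aromatic (cyclohexane ring).
Ring D has a continuous p-orbital overlap around the ring; 3 ring double bonds give 6 π electrons. 6 = 4(1)+2, so ring D is aromatic (pyridazine).
Ring E has a continuous p-orbital overlap around the ring; 3 ring double bonds give 6 π electrons. 6 = 4(1)+2, so ring E is aromatic (benzene ring).
Ring F has one sp³ carbon, so it is not fully conjugated — not aromatic (cyclopentene ring).
Aromatic: A, D, E. Total: 3.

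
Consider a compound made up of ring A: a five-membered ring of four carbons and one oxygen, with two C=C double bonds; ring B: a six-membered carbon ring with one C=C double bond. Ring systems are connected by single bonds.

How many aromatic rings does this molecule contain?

Ring A is planar and fully conjugated; 2 ring double bonds (4 π electrons) plus a heteroatom lone pair (2) give 6 π electrons. Since 6 = 4n+2 (n=1), ring A is aromatic (furan).
Ring B has four sp³ carbons, so it is not fully conjugated — not aromatic (cyclohexene).
Aromatic: A. Total: 1.

1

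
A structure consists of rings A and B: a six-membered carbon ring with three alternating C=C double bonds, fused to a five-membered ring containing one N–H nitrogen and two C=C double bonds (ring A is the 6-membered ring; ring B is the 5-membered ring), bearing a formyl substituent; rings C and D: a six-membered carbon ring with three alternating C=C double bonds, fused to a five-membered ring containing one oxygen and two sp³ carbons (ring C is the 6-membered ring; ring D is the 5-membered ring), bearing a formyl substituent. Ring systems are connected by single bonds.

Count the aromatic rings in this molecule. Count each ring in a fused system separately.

3

Rings A and B form a fused bicyclic system (with one N–H) with 9 sp² atoms and 10 π electrons from ring double bonds plus a heteroatom lone pair. 10 = 4(2)+2, so the system is aromatic and both rings count as aromatic (indole).
Ring C has a continuous p-orbital overlap around the ring; 3 ring double bonds give 6 π electrons. 6 = 4(1)+2, so ring C is aromatic (benzene ring).
Ring D has two sp³ carbons, so it is not fully conjugated — not aromatic (oxolane ring).
Aromatic: A, B, C. Total: 3.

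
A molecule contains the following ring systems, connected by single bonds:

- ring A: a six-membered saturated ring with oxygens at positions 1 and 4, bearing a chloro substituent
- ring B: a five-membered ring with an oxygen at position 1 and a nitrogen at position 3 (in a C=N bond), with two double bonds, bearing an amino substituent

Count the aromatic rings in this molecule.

1

Ring A has only sp³ atoms, so it is not fully conjugated — not aromatic (1,4-dioxane).
Ring B is fully conjugated (every ring atom contributes a p orbital); 2 ring double bonds (4 π electrons) plus a heteroatom lone pair (2) give 6 π electrons. 6 = 4(1)+2, so ring B is aromatic (oxazole).
Aromatic: B. Total: 1.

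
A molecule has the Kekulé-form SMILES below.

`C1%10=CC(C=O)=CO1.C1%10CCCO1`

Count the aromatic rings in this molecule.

The SMILES encodes a five-membered ring of four carbons and one oxygen, with two C=C double bonds; a five-membered saturated ring of four carbons and one oxygen.
The 5-membered ring with one oxygen is planar and fully conjugated; 2 ring double bonds (4 π electrons) plus a heteroatom lone pair (2) give 6 π electrons. Since 6 = 4n+2 (n=1), it is aromatic (furan).
The second 5-membered ring with one oxygen has only sp³ atoms, so it is not fully conjugated — not aromatic (tetrahydrofuran).
1 of the 2 rings is aromatic. Total: 1.

1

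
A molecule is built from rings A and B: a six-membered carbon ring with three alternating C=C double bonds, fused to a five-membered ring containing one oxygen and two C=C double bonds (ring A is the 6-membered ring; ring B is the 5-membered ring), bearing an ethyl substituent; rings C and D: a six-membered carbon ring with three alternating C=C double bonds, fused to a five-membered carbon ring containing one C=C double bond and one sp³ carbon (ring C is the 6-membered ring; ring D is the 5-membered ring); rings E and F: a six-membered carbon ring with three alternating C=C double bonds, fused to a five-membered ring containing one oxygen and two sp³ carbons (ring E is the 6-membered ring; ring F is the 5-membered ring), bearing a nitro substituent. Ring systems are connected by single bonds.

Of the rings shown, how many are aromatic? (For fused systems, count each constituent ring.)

Rings A and B form a fused bicyclic system (with one oxygen) with 9 sp² atoms and 10 π electrons from ring double bonds plus a heteroatom lone pair. 10 = 4(2)+2, so the system is aromatic and both rings count as aromatic (benzofuran).
Ring C has a continuous p-orbital overlap around the ring; 3 ring double bonds give 6 π electrons. Since 6 = 4n+2 (n=1), ring C is aromatic (benzene ring).
Ring D has one sp³ carbon, so it is not fully conjugated — not aromatic (cyclopentene ring).
Ring E is planar and fully conjugated; 3 ring double bonds give 6 π electrons. Since 6 = 4n+2 (n=1), ring E is aromatic (benzene ring).
Ring F has two sp³ carbons, so it is not fully conjugated — not aromatic (oxolane ring).
Aromatic: A, B, C, E. Total: 4.

4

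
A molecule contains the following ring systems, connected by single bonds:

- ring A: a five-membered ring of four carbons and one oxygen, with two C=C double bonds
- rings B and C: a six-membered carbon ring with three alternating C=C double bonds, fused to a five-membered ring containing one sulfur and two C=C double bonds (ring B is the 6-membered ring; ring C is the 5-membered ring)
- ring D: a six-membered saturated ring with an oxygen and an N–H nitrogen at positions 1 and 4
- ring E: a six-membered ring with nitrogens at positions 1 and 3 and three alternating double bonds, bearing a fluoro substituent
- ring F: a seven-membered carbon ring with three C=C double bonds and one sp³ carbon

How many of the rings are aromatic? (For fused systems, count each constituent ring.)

Ring A has a continuous p-orbital overlap around the ring; 2 ring double bonds (4 π electrons) plus a heteroatom lone pair (2) give 6 π electrons. 6 = 4(1)+2, so ring A is aromatic (furan).
Rings B and C form a fused bicyclic system (with one sulfur) with 9 sp² atoms and 10 π electrons from ring double bonds plus a heteroatom lone pair. 10 = 4(2)+2, so the system is aromatic and both rings count as aromatic (benzothiophene).
Ring D has only sp³ atoms, so it is not fully conjugated — not aromatic (morpholine).
Ring E is fully conjugated (every ring atom contributes a p orbital); 3 ring double bonds give 6 π electrons. That satisfies 4n+2 with n=1, so ring E is aromatic (pyrimidine).
Ring F has one sp³ carbon, so it is not fully conjugated — not aromatic (cycloheptatriene).
Aromatic: A, B, C, E. Total: 4.

4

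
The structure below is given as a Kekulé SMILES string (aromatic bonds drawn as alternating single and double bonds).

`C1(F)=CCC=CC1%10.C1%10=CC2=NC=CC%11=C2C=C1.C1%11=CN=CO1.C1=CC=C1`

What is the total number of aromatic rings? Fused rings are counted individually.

The SMILES encodes a six-membered carbon ring with two isolated C=C double bonds and two sp³ carbons; two fused six-membered rings, each with three alternating double bonds; one ring is all carbon and the other has one ring nitrogen; a five-membered ring with an oxygen at position 1 and a nitrogen at position 3 (in a C=N bond), with two double bonds; a four-membered carbon ring with two alternating C=C double bonds.
The 6-membered ring has two sp³ carbons, so it is not fully conjugated — not aromatic (1,4-cyclohexadiene).
The fused 6/6-membered bicyclic (with one nitrogen) is a single π system with 10 sp² atoms and 10 π electrons from ring double bonds. 10 = 4(2)+2, so the system is aromatic and both rings count as aromatic (quinoline).
The 5-membered ring with one oxygen and one =N– has a continuous p-orbital overlap around the ring; 2 ring double bonds (4 π electrons) plus a heteroatom lone pair (2) give 6 π electrons. 6 = 4(1)+2, so it is aromatic (oxazole).
The 4-membered ring has only sp² ring atoms; a planar conformation would have a fully conjugated π system of 4 electrons. But 4 = 4(1), which is 4n not 4n+2, so it is not aromatic (cyclobutadiene) — cyclobutadiene is antiaromatic and distorts to a rectangle.
3 of the 5 rings are aromatic. Total: 3.

3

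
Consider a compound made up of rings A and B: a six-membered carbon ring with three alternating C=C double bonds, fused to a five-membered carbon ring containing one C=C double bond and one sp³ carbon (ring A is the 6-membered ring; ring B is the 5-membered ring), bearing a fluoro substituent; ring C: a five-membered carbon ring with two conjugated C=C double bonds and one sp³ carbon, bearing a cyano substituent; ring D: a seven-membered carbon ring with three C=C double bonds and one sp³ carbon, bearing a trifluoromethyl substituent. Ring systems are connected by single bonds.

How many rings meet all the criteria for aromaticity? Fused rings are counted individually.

1

Ring A is fully conjugated (every ring atom contributes a p orbital); 3 ring double bonds give 6 π electrons. 6 = 4(1)+2, so ring A is aromatic (benzene ring).
Ring B has one sp³ carbon, so it is not fully conjugated — not aromatic (cyclopentene ring).
Ring C has one sp³ carbon, so it is not fully conjugated — not aromatic (cyclopentadiene).
Ring D has one sp³ carbon, so it is not fully conjugated — not aromatic (cycloheptatriene).
Aromatic: A. Total: 1.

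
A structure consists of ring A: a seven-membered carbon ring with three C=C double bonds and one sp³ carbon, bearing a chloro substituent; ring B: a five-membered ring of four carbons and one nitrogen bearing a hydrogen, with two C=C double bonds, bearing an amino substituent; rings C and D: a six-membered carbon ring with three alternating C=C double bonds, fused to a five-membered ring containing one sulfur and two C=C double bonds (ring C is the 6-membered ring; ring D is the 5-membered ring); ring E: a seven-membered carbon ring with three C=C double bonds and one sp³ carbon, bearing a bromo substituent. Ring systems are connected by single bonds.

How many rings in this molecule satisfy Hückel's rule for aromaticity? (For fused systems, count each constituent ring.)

Ring A has one sp³ carbon, so it is not fully conjugated — not aromatic (cycloheptatriene).
Ring B is planar and fully conjugated; 2 ring double bonds (4 π electrons) plus a heteroatom lone pair (2) give 6 π electrons. That satisfies 4n+2 with n=1, so ring B is aromatic (pyrrole).
Rings C and D form a fused bicyclic system (with one sulfur) with 9 sp² atoms and 10 π electrons from ring double bonds plus a heteroatom lone pair. 10 = 4(2)+2, so the system is aromatic and both rings count as aromatic (benzothiophene).
Ring E has one sp³ carbon, so it is not fully conjugated — not aromatic (cycloheptatriene).
Aromatic: B, C, D. Total: 3.

3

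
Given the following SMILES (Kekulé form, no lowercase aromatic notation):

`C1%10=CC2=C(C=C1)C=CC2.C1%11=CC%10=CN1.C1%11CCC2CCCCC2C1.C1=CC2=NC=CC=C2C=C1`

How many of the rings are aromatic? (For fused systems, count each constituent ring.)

4

The SMILES encodes a six-membered carbon ring with three alternating C=C double bonds, fused to a five-membered carbon ring containing one C=C double bond and one sp³ carbon; a five-membered ring of four carbons and one nitrogen bearing a hydrogen, with two C=C double bonds; two fused six-membered saturated carbon rings; two fused six-membered rings, each with three alternating double bonds; one ring is all carbon and the other has one ring nitrogen.
The 6-membered ring has a continuous p-orbital overlap around the ring; 3 ring double bonds give 6 π electrons. Since 6 = 4n+2 (n=1), it is aromatic (benzene ring).
The 5-membered ring has one sp³ carbon, so it is not fully conjugated — not aromatic (cyclopentene ring).
The 5-membered ring with one N–H is fully conjugated (every ring atom contributes a p orbital); 2 ring double bonds (4 π electrons) plus a heteroatom lone pair (2) give 6 π electrons. 6 = 4(1)+2, so it is aromatic (pyrrole).
The second 6-membered ring has only sp³ atoms, so it is not fully conjugated — not aromatic (cyclohexane ring).
The third 6-membered ring has only sp³ atoms, so it is not fully conjugated — not aromatic (cyclohexane ring).
The fused 6/6-membered bicyclic (with one nitrogen) is a single π system with 10 sp² atoms and 10 π electrons from ring double bonds. 10 = 4(2)+2, so the system is aromatic and both rings count as aromatic (quinoline).
4 of the 7 rings are aromatic. Total: 4.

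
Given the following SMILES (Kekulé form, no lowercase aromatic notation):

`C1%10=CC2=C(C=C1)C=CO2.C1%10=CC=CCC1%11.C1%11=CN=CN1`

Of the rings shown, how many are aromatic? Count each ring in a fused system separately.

The SMILES encodes a six-membered carbon ring with three alternating C=C double bonds, fused to a five-membered ring containing one oxygen and two C=C double bonds; a six-membered carbon ring with two conjugated C=C double bonds and two sp³ carbons; a five-membered ring with nitrogens at positions 1 and 3 (one bearing H, one in a C=N bond) and two double bonds.
The fused 6/5-membered bicyclic (with one oxygen) is a single π system with 9 sp² atoms and 10 π electrons from ring double bonds plus a heteroatom lone pair. 10 = 4(2)+2, so the system is aromatic and both rings count as aromatic (benzofuran).
The 6-membered ring has two sp³ carbons, so it is not fully conjugated — not aromatic (1,3-cyclohexadiene).
The 5-membered ring with two nitrogens (one N–H, one =N–) is fully conjugated (every ring atom contributes a p orbital); 2 ring double bonds (4 π electrons) plus a heteroatom lone pair (2) give 6 π electrons. 6 = 4(1)+2, so it is aromatic (imidazole).
3 of the 4 rings are aromatic. Total: 3.

3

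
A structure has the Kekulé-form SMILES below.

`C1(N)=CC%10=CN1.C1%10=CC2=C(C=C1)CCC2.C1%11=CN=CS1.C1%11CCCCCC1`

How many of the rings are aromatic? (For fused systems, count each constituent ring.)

The SMILES encodes a five-membered ring of four carbons and one nitrogen bearing a hydrogen, with two C=C double bonds; a six-membered carbon ring with three alternating C=C double bonds, fused to a saturated five-membered carbon ring; a five-membered ring with a sulfur at position 1 and a nitrogen at position 3 (in a C=N bond), with two double bonds; a seven-membered saturated carbon ring.
The 5-membered ring with one N–H has a continuous p-orbital overlap around the ring; 2 ring double bonds (4 π electrons) plus a heteroatom lone pair (2) give 6 π electrons. 6 = 4(1)+2, so it is aromatic (pyrrole).
The 6-membered ring is fully conjugated (every ring atom contributes a p orbital); 3 ring double bonds give 6 π electrons. 6 = 4(1)+2, so it is aromatic (benzene ring).
The 5-membered ring has three sp³ carbons, so it is not fully conjugated — not aromatic (cyclopentane ring).
The 5-membered ring with one sulfur and one =N– has a continuous p-orbital overlap around the ring; 2 ring double bonds (4 π electrons) plus a heteroatom lone pair (2) give 6 π electrons. Since 6 = 4n+2 (n=1), it is aromatic (thiazole).
The 7-membered ring has only sp³ atoms, so it is not fully conjugated — not aromatic (cycloheptane).
3 of the 5 rings are aromatic. Total: 3.

3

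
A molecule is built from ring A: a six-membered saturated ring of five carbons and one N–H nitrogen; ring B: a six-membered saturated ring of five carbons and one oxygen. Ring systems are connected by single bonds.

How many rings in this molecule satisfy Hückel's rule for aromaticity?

0

Ring A has only sp³ atoms, so it is not fully conjugated — not aromatic (piperidine).
Ring B has only sp³ atoms, so it is not fully conjugated — not aromatic (tetrahydropyran).
No ring is aromatic. Total: 0.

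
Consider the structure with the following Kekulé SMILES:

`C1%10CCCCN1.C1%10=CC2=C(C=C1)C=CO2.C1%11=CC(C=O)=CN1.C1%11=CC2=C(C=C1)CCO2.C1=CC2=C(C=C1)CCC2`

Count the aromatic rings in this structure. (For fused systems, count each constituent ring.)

5

The SMILES encodes a six-membered saturated ring of five carbons and one N–H nitrogen; a six-membered carbon ring with three alternating C=C double bonds, fused to a five-membered ring containing one oxygen and two C=C double bonds; a five-membered ring of four carbons and one nitrogen bearing a hydrogen, with two C=C double bonds; a six-membered carbon ring with three alternating C=C double bonds, fused to a five-membered ring containing one oxygen and two sp³ carbons; a six-membered carbon ring with three alternating C=C double bonds, fused to a saturated five-membered carbon ring.
The 6-membered ring with one N–H has only sp³ atoms, so it is not fully conjugated — not aromatic (piperidine).
The fused 6/5-membered bicyclic (with one oxygen) is a single π system with 9 sp² atoms and 10 π electrons from ring double bonds plus a heteroatom lone pair. 10 = 4(2)+2, so the system is aromatic and both rings count as aromatic (benzofuran).
The 5-membered ring with one N–H is planar and fully conjugated; 2 ring double bonds (4 π electrons) plus a heteroatom lone pair (2) give 6 π electrons. Since 6 = 4n+2 (n=1), it is aromatic (pyrrole).
The 6-membered ring has a continuous p-orbital overlap around the ring; 3 ring double bonds give 6 π electrons. 6 = 4(1)+2, so it is aromatic (benzene ring).
The 5-membered ring with one oxygen has two sp³ carbons, so it is not fully conjugated — not aromatic (oxolane ring).
The second 6-membered ring has a continuous p-orbital overlap around the ring; 3 ring double bonds give 6 π electrons. Since 6 = 4n+2 (n=1), it is aromatic (benzene ring).
The 5-membered ring has three sp³ carbons, so it is not fully conjugated — not aromatic (cyclopentane ring).
5 of the 8 rings are aromatic. Total: 5.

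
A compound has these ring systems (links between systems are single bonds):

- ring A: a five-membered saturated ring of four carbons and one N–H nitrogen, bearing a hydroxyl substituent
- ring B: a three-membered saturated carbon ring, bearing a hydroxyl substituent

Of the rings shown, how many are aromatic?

Ring A has only sp³ atoms, so it is not fully conjugated — not aromatic (pyrrolidine).
Ring B has only sp³ atoms, so it is not fully conjugated — not aromatic (cyclopropane).
No ring is aromatic. Total: 0.

0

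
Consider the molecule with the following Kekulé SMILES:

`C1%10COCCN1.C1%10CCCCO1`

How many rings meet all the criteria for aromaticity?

0

The SMILES encodes a six-membered saturated ring with an oxygen and an N–H nitrogen at positions 1 and 4; a six-membered saturated ring of five carbons and one oxygen.
The 6-membered ring with one oxygen and one N–H (1,4) has only sp³ atoms, so it is not fully conjugated — not aromatic (morpholine).
The 6-membered ring with one oxygen has only sp³ atoms, so it is not fully conjugated — not aromatic (tetrahydropyran).
None of the rings are aromatic. Total: 0.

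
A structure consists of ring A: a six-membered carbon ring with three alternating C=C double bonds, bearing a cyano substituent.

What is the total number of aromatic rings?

Ring A is fully conjugated (every ring atom contributes a p orbital); 3 ring double bonds give 6 π electrons. Since 6 = 4n+2 (n=1), ring A is aromatic (benzene).

1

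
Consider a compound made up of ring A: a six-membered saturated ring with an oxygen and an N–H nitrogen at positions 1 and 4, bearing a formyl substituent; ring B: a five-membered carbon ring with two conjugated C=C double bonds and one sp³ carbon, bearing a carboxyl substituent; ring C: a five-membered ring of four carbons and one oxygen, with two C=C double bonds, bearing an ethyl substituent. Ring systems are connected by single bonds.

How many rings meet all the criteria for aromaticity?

Ring A has only sp³ atoms, so it is not fully conjugated — not aromatic (morpholine).
Ring B has one sp³ carbon, so it is not fully conjugated — not aromatic (cyclopentadiene).
Ring C is planar and fully conjugated; 2 ring double bonds (4 π electrons) plus a heteroatom lone pair (2) give 6 π electrons. 6 = 4(1)+2, so ring C is aromatic (furan).
Aromatic: C. Total: 1.

1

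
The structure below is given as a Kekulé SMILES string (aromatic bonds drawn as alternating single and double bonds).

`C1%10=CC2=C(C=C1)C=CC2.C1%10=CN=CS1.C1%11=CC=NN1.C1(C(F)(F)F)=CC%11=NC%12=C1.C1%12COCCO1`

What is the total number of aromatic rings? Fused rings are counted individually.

4

The SMILES encodes a six-membered carbon ring with three alternating C=C double bonds, fused to a five-membered carbon ring containing one C=C double bond and one sp³ carbon; a five-membered ring with a sulfur at position 1 and a nitrogen at position 3 (in a C=N bond), with two double bonds; a five-membered ring with two adjacent nitrogens (one bearing H, one in a double bond) and two double bonds; a six-membered ring of five carbons and one nitrogen with three alternating double bonds; a six-membered saturated ring with oxygens at positions 1 and 4.
The 6-membered ring is fully conjugated (every ring atom contributes a p orbital); 3 ring double bonds give 6 π electrons. Since 6 = 4n+2 (n=1), it is aromatic (benzene ring).
The 5-membered ring has one sp³ carbon, so it is not fully conjugated — not aromatic (cyclopentene ring).
The 5-membered ring with one sulfur and one =N– has a continuous p-orbital overlap around the ring; 2 ring double bonds (4 π electrons) plus a heteroatom lone pair (2) give 6 π electrons. Since 6 = 4n+2 (n=1), it is aromatic (thiazole).
The 5-membered ring with two adjacent nitrogens (one N–H, one =N–) has a continuous p-orbital overlap around the ring; 2 ring double bonds (4 π electrons) plus a heteroatom lone pair (2) give 6 π electrons. That satisfies 4n+2 with n=1, so it is aromatic (pyrazole).
The 6-membered ring with one nitrogen has a continuous p-orbital overlap around the ring; 3 ring double bonds give 6 π electrons. 6 = 4(1)+2, so it is aromatic (pyridine).
The 6-membered ring with two oxygens (1,4) has only sp³ atoms, so it is not fully conjugated — not aromatic (1,4-dioxane).
4 of the 6 rings are aromatic. Total: 4.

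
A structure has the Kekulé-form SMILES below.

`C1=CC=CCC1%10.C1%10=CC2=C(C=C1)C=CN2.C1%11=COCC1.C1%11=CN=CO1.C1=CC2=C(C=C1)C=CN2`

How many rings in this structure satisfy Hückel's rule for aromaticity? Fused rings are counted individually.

The SMILES encodes a six-membered carbon ring with two conjugated C=C double bonds and two sp³ carbons; a six-membered carbon ring with three alternating C=C double bonds, fused to a five-membered ring containing one N–H nitrogen and two C=C double bonds; a five-membered ring of four carbons and one oxygen, with one C=C double bond and two sp³ carbons; a five-membered ring with an oxygen at position 1 and a nitrogen at position 3 (in a C=N bond), with two double bonds; a six-membered carbon ring with three alternating C=C double bonds, fused to a five-membered ring containing one N–H nitrogen and two C=C double bonds.
The 6-membered ring has two sp³ carbons, so it is not fully conjugated — not aromatic (1,3-cyclohexadiene).
The fused 6/5-membered bicyclic (with one N–H) is a single π system with 9 sp² atoms and 10 π electrons from ring double bonds plus a heteroatom lone pair. 10 = 4(2)+2, so the system is aromatic and both rings count as aromatic (indole).
The 5-membered ring with one oxygen has two sp³ carbons, so it is not fully conjugated — not aromatic (2,3-dihydrofuran).
The 5-membered ring with one oxygen and one =N– is planar and fully conjugated; 2 ring double bonds (4 π electrons) plus a heteroatom lone pair (2) give 6 π electrons. That satisfies 4n+2 with n=1, so it is aromatic (oxazole).
The fused 6/5-membered bicyclic (with one N–H) is a single π system with 9 sp² atoms and 10 π electrons from ring double bonds plus a heteroatom lone pair. 10 = 4(2)+2, so the system is aromatic and both rings count as aromatic (indole).
5 of the 7 rings are aromatic. Total: 5.

5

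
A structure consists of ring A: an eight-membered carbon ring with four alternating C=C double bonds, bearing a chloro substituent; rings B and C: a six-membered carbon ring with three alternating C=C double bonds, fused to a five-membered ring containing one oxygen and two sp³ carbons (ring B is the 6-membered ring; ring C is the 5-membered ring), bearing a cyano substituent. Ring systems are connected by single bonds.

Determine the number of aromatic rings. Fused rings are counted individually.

Ring A has only sp² ring atoms; a planar conformation would have a fully conjugated π system of 8 electrons. But 8 = 4(2), which is 4n not 4n+2, so ring A is not aromatic (cyclooctatetraene) — cyclooctatetraene distorts into a non-planar tub to avoid antiaromaticity.
Ring B has a continuous p-orbital overlap around the ring; 3 ring double bonds give 6 π electrons. 6 = 4(1)+2, so ring B is aromatic (benzene ring).
Ring C has two sp³ carbons, so it is not fully conjugated — not aromatic (oxolane ring).
Aromatic: B. Total: 1.

1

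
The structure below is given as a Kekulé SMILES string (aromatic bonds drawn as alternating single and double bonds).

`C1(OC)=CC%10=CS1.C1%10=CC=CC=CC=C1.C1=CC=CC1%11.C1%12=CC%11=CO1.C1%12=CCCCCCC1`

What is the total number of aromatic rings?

The SMILES encodes a five-membered ring of four carbons and one sulfur, with two C=C double bonds; an eight-membered carbon ring with four alternating C=C double bonds; a five-membered carbon ring with two conjugated C=C double bonds and one sp³ carbon; a five-membered ring of four carbons and one oxygen, with two C=C double bonds; an eight-membered carbon ring with one C=C double bond.
The 5-membered ring with one sulfur has a continuous p-orbital overlap around the ring; 2 ring double bonds (4 π electrons) plus a heteroatom lone pair (2) give 6 π electrons. That satisfies 4n+2 with n=1, so it is aromatic (thiophene).
The 8-membered ring has only sp² ring atoms; a planar conformation would have a fully conjugated π system of 8 electrons. But 8 = 4(2), which is 4n not 4n+2, so it is not aromatic (cyclooctatetraene) — cyclooctatetraene distorts into a non-planar tub to avoid antiaromaticity.
The 5-membered ring has one sp³ carbon, so it is not fully conjugated — not aromatic (cyclopentadiene).
The 5-membered ring with one oxygen is planar and fully conjugated; 2 ring double bonds (4 π electrons) plus a heteroatom lone pair (2) give 6 π electrons. Since 6 = 4n+2 (n=1), it is aromatic (furan).
The second 8-membered ring has six sp³ carbons, so it is not fully conjugated — not aromatic (cyclooctene).
2 of the 5 rings are aromatic. Total: 2.

2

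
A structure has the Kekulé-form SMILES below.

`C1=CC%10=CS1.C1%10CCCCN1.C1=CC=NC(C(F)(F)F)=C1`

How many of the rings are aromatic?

2

The SMILES encodes a five-membered ring of four carbons and one sulfur, with two C=C double bonds; a six-membered saturated ring of five carbons and one N–H nitrogen; a six-membered ring of five carbons and one nitrogen with three alternating double bonds.
The 5-membered ring with one sulfur is fully conjugated (every ring atom contributes a p orbital); 2 ring double bonds (4 π electrons) plus a heteroatom lone pair (2) give 6 π electrons. Since 6 = 4n+2 (n=1), it is aromatic (thiophene).
The 6-membered ring with one N–H has only sp³ atoms, so it is not fully conjugated — not aromatic (piperidine).
The 6-membered ring with one nitrogen is planar and fully conjugated; 3 ring double bonds give 6 π electrons. Since 6 = 4n+2 (n=1), it is aromatic (pyridine).
2 of the 3 rings are aromatic. Total: 2.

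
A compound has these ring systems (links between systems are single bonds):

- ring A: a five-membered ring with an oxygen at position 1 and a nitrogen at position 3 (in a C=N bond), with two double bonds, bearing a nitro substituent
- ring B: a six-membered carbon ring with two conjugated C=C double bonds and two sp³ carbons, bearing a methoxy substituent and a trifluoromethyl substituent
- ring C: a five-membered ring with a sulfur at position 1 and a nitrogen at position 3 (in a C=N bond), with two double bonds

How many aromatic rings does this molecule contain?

2

Ring A is fully conjugated (every ring atom contributes a p orbital); 2 ring double bonds (4 π electrons) plus a heteroatom lone pair (2) give 6 π electrons. Since 6 = 4n+2 (n=1), ring A is aromatic (oxazole).
Ring B has two sp³ carbons, so it is not fully conjugated — not aromatic (1,3-cyclohexadiene).
Ring C is planar and fully conjugated; 2 ring double bonds (4 π electrons) plus a heteroatom lone pair (2) give 6 π electrons. Since 6 = 4n+2 (n=1), ring C is aromatic (thiazole).
Aromatic: A, C. Total: 2.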